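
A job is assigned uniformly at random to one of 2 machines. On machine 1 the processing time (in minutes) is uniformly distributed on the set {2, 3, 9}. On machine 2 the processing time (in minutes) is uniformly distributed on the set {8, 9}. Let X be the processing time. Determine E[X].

E[X | machine 1] = (2+3+9)/3 = 14/3.
E[X | machine 2] = (8+9)/2 = 17/2.
E[X] = (1/2)·(14/3) + (1/2)·(17/2) = 79/12.

79/12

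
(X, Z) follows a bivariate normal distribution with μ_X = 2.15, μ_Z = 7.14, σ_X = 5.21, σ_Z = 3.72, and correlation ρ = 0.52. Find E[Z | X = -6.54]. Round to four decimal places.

For a bivariate normal, E[Z | X=x] = μ_Z + ρ·(σ_Z/σ_X)·(x − μ_X).
E[Z | X=-6.54] = 7.14 + (0.52)·(3.72/5.21)·(-6.54 − (2.15)) = 7.14 + (0.37129)·(-8.69) = 3.9135.

3.9135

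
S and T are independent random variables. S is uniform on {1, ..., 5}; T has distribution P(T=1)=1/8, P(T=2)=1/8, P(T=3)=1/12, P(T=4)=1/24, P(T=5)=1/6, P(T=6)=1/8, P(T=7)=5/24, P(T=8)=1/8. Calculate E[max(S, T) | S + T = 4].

21/8

P(S + T = 4) = 1/15.
Summing max(S,T)·P(x,y) over outcomes with S + T = 4 gives 7/40.
E[max(S, T) | S + T = 4] = (7/40) / (1/15) = 21/8.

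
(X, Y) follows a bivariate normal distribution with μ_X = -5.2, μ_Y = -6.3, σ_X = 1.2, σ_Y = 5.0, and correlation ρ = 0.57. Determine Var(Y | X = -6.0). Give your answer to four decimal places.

16.8775

Var(Y | X=x) = (1 − ρ²)·σ_Y².
Var(Y | X=-6.0) = (5.0)²·(1 − (0.57)²) = 25·0.6751 = 16.8775.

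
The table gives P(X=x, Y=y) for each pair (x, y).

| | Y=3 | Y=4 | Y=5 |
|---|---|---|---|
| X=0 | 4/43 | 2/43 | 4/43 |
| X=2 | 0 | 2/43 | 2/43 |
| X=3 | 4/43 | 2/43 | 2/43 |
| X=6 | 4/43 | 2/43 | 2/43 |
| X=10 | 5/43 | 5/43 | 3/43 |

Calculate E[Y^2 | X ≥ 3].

436/29

P(X ≥ 3) = 29/43.
Summing Y^2·P(X=x,Y=y) over the conditioning event gives 436/43.
E[Y^2 | X ≥ 3] = (436/43) / (29/43) = 436/29.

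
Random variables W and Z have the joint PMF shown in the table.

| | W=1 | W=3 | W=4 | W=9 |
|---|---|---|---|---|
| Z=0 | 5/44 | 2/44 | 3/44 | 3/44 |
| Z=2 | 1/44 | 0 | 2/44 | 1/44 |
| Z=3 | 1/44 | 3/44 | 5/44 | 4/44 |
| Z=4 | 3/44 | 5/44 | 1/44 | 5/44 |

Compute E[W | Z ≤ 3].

P(Z ≤ 3) = 15/22.
Summing W·P(W=x,Z=y) over the conditioning event gives 67/22.
E[W | Z ≤ 3] = (67/22) / (15/22) = 67/15.

67/15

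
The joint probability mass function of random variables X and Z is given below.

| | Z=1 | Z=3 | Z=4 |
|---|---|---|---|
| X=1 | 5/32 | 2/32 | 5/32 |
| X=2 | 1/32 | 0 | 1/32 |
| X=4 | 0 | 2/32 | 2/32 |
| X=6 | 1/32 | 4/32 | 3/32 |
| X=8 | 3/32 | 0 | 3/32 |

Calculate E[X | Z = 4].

P(Z = 4) = 7/16.
Σ X·P over the event = 1·(5/32) + 2·(1/32) + 4·(2/32) + 6·(3/32) + 8·(3/32) = 57/32.
E[X | Z = 4] = (57/32) / (7/16) = 57/14.

57/14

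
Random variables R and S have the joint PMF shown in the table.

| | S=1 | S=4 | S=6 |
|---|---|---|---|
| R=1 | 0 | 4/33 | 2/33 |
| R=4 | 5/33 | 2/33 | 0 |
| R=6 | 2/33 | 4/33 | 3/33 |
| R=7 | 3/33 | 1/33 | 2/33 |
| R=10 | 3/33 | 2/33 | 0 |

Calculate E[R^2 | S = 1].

P(S = 1) = 13/33.
Σ R^2·P over the event = 16·(5/33) + 36·(2/33) + 49·(3/33) + 100·(3/33) = 599/33.
E[R^2 | S = 1] = (599/33) / (13/33) = 599/13.

599/13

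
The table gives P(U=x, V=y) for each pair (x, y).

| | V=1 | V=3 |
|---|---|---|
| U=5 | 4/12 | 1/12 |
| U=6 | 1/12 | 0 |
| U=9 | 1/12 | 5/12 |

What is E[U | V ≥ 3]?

25/3

P(V ≥ 3) = 1/2.
Σ U·P over the event = 5·(1/12) + 9·(5/12) = 25/6.
E[U | V ≥ 3] = (25/6) / (1/2) = 25/3.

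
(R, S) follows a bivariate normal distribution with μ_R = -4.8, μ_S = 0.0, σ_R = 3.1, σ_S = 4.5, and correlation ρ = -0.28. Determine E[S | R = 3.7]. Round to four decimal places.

-3.4548

For a bivariate normal, E[S | R=x] = μ_S + ρ·(σ_S/σ_R)·(x − μ_R).
E[S | R=3.7] = 0.0 + (-0.28)·(4.5/3.1)·(3.7 − (-4.8)) = 0.0 + (-0.40645)·(8.5) = -3.4548.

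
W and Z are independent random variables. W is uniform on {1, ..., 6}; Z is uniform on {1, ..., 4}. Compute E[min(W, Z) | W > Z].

P(W > Z) = 7/12.
Summing min(W,Z)·P(x,y) over outcomes with W > Z gives 5/4.
E[min(W, Z) | W > Z] = (5/4) / (7/12) = 15/7.

15/7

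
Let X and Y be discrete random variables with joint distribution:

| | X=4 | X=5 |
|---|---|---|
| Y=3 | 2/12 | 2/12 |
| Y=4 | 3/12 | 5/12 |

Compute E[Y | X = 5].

P(X = 5) = 7/12.
Σ Y·P over the event = 3·(2/12) + 4·(5/12) = 13/6.
E[Y | X = 5] = (13/6) / (7/12) = 26/7.

26/7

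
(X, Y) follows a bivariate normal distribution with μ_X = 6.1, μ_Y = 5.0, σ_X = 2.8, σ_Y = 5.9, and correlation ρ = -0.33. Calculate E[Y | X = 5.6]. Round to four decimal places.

5.3477

For a bivariate normal, E[Y | X=x] = μ_Y + ρ·(σ_Y/σ_X)·(x − μ_X).
E[Y | X=5.6] = 5.0 + (-0.33)·(5.9/2.8)·(5.6 − (6.1)) = 5.0 + (-0.69536)·(-0.5) = 5.3477.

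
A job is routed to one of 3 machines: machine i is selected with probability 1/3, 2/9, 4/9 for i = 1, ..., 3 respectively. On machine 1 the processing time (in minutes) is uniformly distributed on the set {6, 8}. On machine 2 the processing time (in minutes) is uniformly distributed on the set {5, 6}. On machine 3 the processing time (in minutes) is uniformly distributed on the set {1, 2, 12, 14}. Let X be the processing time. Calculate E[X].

E[X | machine 1] = (6+8)/2 = 7.
E[X | machine 2] = (5+6)/2 = 11/2.
E[X | machine 3] = (1+2+12+14)/4 = 29/4.
E[X] = (1/3)·(7) + (2/9)·(11/2) + (4/9)·(29/4) = 61/9.

61/9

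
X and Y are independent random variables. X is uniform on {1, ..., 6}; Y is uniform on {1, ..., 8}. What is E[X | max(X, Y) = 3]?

12/5

Outcomes with max(X, Y) = 3: (1,3), (2,3), (3,1), (3,2), (3,3), each with probability 1/48.
E[X | max(X, Y) = 3] = (1 + 2 + 3 + 3 + 3) / 5 = 12/5.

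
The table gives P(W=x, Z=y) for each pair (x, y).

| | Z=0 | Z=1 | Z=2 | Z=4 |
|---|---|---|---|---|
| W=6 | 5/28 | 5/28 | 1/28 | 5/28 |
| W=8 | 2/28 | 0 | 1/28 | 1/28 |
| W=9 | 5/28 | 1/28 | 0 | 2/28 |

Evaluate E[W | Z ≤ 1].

65/9

P(Z ≤ 1) = 9/14.
Σ W·P over the event = 6·(5/28) + 6·(5/28) + 8·(2/28) + 9·(5/28) + 9·(1/28) = 65/14.
E[W | Z ≤ 1] = (65/14) / (9/14) = 65/9.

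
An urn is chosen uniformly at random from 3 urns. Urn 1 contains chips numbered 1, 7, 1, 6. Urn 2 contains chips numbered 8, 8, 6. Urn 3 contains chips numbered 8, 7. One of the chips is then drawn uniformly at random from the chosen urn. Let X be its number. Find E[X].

E[X | urn 1] = (1+7+1+6)/4 = 15/4.
E[X | urn 2] = (8+8+6)/3 = 22/3.
E[X | urn 3] = (8+7)/2 = 15/2.
By the law of total expectation,
E[X] = (1/3)·(15/4) + (1/3)·(22/3) + (1/3)·(15/2) = 223/36.

223/36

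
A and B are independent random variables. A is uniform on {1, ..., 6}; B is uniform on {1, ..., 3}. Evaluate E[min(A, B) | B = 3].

5/2

Outcomes with B = 3: (1,3), (2,3), (3,3), (4,3), (5,3), (6,3), each with probability 1/18.
E[min(A, B) | B = 3] = (1 + 2 + 3 + 3 + 3 + 3) / 6 = 5/2.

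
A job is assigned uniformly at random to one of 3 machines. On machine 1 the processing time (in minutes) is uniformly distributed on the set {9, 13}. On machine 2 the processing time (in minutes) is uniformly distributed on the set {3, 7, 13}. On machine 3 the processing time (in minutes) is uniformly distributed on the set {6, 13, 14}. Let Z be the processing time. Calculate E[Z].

E[Z | machine 1] = (9+13)/2 = 11.
E[Z | machine 2] = (3+7+13)/3 = 23/3.
E[Z | machine 3] = (6+13+14)/3 = 11.
E[Z] = (1/3)·(11) + (1/3)·(23/3) + (1/3)·(11) = 89/9.

89/9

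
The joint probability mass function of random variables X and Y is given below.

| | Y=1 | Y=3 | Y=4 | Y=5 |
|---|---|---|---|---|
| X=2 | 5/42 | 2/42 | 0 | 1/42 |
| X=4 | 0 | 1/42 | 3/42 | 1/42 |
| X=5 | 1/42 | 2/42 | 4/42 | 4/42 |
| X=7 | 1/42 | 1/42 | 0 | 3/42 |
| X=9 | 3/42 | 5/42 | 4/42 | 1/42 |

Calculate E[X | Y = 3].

P(Y = 3) = 11/42.
Summing X·P(X=x,Y=y) over the conditioning event gives 5/3.
E[X | Y = 3] = (5/3) / (11/42) = 70/11.

70/11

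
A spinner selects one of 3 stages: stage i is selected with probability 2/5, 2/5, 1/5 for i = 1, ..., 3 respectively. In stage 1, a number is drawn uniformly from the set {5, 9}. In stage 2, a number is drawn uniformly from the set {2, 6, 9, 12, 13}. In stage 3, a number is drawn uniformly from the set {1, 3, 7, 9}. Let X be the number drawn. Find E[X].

E[X | stage 1] = (5+9)/2 = 7.
E[X | stage 2] = (2+6+9+12+13)/5 = 42/5.
E[X | stage 3] = (1+3+7+9)/4 = 5.
E[X] = (2/5)·(7) + (2/5)·(42/5) + (1/5)·(5) = 179/25.

179/25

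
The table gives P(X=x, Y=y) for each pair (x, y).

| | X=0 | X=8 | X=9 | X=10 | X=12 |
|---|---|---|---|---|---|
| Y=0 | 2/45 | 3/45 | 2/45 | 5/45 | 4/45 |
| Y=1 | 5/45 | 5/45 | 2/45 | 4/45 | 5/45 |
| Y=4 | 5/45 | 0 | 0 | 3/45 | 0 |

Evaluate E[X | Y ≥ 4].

P(Y ≥ 4) = 8/45.
Σ X·P over the event = 0·(5/45) + 10·(3/45) = 2/3.
E[X | Y ≥ 4] = (2/3) / (8/45) = 15/4.

15/4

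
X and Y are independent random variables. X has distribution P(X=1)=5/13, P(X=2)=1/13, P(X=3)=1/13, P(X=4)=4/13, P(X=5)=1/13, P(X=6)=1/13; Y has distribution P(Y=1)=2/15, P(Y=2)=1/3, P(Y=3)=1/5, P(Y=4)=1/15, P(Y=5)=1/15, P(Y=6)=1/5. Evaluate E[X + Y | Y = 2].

63/13

P(Y = 2) = 1/3.
Summing (X+Y)·P(x,y) over outcomes with Y = 2 gives 21/13.
E[X + Y | Y = 2] = (21/13) / (1/3) = 63/13.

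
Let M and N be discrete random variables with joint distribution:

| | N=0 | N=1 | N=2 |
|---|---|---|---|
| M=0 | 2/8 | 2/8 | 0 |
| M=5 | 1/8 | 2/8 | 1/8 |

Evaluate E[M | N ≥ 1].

P(N ≥ 1) = 5/8.
Summing M·P(M=x,N=y) over the conditioning event gives 15/8.
E[M | N ≥ 1] = (15/8) / (5/8) = 3.

3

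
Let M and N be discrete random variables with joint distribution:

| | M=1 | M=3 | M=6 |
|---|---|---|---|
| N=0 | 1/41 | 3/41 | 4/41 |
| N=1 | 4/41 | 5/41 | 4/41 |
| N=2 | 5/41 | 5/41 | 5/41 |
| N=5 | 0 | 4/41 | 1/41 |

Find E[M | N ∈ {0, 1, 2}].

P(N ∈ {0, 1, 2}) = 36/41.
Summing M·P(M=x,N=y) over the conditioning event gives 127/41.
E[M | N ∈ {0, 1, 2}] = (127/41) / (36/41) = 127/36.

127/36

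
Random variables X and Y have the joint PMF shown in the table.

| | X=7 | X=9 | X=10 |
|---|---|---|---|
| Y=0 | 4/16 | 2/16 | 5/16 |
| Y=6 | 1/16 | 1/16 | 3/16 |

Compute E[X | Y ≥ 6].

46/5

P(Y ≥ 6) = 5/16.
Σ X·P over the event = 7·(1/16) + 9·(1/16) + 10·(3/16) = 23/8.
E[X | Y ≥ 6] = (23/8) / (5/16) = 46/5.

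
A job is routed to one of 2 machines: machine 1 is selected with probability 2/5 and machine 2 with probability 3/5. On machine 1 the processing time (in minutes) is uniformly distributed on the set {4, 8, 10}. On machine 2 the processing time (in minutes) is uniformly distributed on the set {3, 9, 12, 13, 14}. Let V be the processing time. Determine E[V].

679/75

E[V | machine 1] = (4+8+10)/3 = 22/3.
E[V | machine 2] = (3+9+12+13+14)/5 = 51/5.
By the law of total expectation,
E[V] = (2/5)·(22/3) + (3/5)·(51/5) = 679/75.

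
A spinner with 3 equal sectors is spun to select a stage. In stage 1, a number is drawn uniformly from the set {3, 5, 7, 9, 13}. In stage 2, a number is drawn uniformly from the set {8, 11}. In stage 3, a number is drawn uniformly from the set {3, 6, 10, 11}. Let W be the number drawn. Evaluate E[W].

122/15

E[W | stage 1] = (3+5+7+9+13)/5 = 37/5.
E[W | stage 2] = (8+11)/2 = 19/2.
E[W | stage 3] = (3+6+10+11)/4 = 15/2.
By the law of total expectation,
E[W] = (1/3)·(37/5) + (1/3)·(19/2) + (1/3)·(15/2) = 122/15.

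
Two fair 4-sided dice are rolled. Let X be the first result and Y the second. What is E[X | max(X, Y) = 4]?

P(max(X, Y) = 4) = 7/16.
Summing X·P(x,y) over outcomes with max(X, Y) = 4 gives 11/8.
E[X | max(X, Y) = 4] = (11/8) / (7/16) = 22/7.

22/7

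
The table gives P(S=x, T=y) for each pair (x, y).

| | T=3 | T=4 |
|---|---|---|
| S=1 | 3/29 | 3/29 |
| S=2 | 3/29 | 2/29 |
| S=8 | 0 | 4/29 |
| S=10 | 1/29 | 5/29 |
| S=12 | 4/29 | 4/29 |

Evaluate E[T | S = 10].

P(S = 10) = 6/29.
Σ T·P over the event = 3·(1/29) + 4·(5/29) = 23/29.
E[T | S = 10] = (23/29) / (6/29) = 23/6.

23/6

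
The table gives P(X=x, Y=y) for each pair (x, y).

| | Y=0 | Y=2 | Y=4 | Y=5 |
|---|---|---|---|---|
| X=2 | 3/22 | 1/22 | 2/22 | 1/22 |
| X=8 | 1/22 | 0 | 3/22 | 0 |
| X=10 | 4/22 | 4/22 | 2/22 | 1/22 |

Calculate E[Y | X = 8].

P(X = 8) = 2/11.
Σ Y·P over the event = 0·(1/22) + 4·(3/22) = 6/11.
E[Y | X = 8] = (6/11) / (2/11) = 3.

3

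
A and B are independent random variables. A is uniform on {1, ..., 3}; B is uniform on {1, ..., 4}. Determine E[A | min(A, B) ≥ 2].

5/2

P(min(A, B) ≥ 2) = 1/2.
Summing A·P(x,y) over outcomes with min(A, B) ≥ 2 gives 5/4.
E[A | min(A, B) ≥ 2] = (5/4) / (1/2) = 5/2.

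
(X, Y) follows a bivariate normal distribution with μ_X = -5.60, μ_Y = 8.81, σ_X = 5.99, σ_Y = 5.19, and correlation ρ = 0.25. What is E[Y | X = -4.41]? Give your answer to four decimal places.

9.0678

For a bivariate normal, E[Y | X=x] = μ_Y + ρ·(σ_Y/σ_X)·(x − μ_X).
E[Y | X=-4.41] = 8.81 + (0.25)·(5.19/5.99)·(-4.41 − (-5.60)) = 8.81 + (0.21661)·(1.19) = 9.0678.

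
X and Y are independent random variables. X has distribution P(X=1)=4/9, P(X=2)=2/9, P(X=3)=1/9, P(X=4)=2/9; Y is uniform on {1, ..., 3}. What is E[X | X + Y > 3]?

45/17

P(X + Y > 3) = 17/27.
Summing X·P(x,y) over outcomes with X + Y > 3 gives 5/3.
E[X | X + Y > 3] = (5/3) / (17/27) = 45/17.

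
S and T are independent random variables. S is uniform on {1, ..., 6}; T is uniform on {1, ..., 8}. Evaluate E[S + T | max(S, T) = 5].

P(max(S, T) = 5) = 3/16.
Summing (S+T)·P(x,y) over outcomes with max(S, T) = 5 gives 35/24.
E[S + T | max(S, T) = 5] = (35/24) / (3/16) = 70/9.

70/9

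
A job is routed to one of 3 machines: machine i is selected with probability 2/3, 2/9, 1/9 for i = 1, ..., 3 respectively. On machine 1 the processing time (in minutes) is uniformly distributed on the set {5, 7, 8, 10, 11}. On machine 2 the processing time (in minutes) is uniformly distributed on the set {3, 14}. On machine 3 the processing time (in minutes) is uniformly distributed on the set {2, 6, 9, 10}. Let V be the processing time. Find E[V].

1459/180

E[V | machine 1] = (5+7+8+10+11)/5 = 41/5.
E[V | machine 2] = (3+14)/2 = 17/2.
E[V | machine 3] = (2+6+9+10)/4 = 27/4.
By the law of total expectation,
E[V] = (2/3)·(41/5) + (2/9)·(17/2) + (1/9)·(27/4) = 1459/180.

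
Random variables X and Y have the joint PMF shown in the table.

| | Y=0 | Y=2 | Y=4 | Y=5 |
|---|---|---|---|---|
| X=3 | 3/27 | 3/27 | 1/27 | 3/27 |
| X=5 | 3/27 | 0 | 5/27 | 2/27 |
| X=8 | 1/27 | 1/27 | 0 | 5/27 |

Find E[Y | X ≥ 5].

P(X ≥ 5) = 17/27.
Summing Y·P(X=x,Y=y) over the conditioning event gives 19/9.
E[Y | X ≥ 5] = (19/9) / (17/27) = 57/17.

57/17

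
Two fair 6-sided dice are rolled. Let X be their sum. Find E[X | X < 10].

P(X < 10) = 5/6.
Σ over the event: 2·1/36 + 3·1/18 + 4·1/12 + 5·1/9 + 6·5/36 + 7·1/6 + 8·5/36 + 9·1/9 = 47/9.
E[X | X < 10] = (47/9) / (5/6) = 94/15.

94/15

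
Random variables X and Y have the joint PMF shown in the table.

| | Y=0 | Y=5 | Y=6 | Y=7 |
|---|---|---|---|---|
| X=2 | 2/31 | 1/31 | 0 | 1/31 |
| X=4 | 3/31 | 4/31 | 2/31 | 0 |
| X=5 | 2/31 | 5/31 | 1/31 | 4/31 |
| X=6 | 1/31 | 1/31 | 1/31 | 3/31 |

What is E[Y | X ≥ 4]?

41/9

P(X ≥ 4) = 27/31.
Summing Y·P(X=x,Y=y) over the conditioning event gives 123/31.
E[Y | X ≥ 4] = (123/31) / (27/31) = 41/9.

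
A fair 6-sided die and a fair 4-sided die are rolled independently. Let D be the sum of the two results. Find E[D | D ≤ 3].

8/3

P(D ≤ 3) = 1/8.
Σ over the event: 2·1/24 + 3·1/12 = 1/3.
E[D | D ≤ 3] = (1/3) / (1/8) = 8/3.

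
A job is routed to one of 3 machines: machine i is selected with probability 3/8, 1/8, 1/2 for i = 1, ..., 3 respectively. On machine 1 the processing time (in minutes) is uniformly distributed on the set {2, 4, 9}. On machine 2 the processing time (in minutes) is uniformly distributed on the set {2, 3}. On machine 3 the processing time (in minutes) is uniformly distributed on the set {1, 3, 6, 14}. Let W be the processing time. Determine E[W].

83/16

E[W | machine 1] = (2+4+9)/3 = 5.
E[W | machine 2] = (2+3)/2 = 5/2.
E[W | machine 3] = (1+3+6+14)/4 = 6.
By the law of total expectation,
E[W] = (3/8)·(5) + (1/8)·(5/2) + (1/2)·(6) = 83/16.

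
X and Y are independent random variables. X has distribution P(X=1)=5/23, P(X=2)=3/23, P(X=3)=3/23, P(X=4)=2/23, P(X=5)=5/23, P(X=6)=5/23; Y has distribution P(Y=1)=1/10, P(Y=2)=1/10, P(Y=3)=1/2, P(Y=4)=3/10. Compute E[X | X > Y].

210/41

P(X > Y) = 123/230.
Summing X·P(x,y) over outcomes with X > Y gives 63/23.
E[X | X > Y] = (63/23) / (123/230) = 210/41.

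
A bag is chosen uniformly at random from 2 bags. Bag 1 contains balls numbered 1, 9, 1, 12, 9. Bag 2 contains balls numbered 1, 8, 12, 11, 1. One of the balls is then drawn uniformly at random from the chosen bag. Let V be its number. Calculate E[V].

E[V | bag 1] = (1+9+1+12+9)/5 = 32/5.
E[V | bag 2] = (1+8+12+11+1)/5 = 33/5.
E[V] = (1/2)·(32/5) + (1/2)·(33/5) = 13/2.

13/2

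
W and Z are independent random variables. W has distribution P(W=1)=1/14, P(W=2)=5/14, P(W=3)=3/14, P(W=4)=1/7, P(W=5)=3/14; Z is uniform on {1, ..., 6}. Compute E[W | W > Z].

112/29

P(W > Z) = 29/84.
Summing W·P(x,y) over outcomes with W > Z gives 4/3.
E[W | W > Z] = (4/3) / (29/84) = 112/29.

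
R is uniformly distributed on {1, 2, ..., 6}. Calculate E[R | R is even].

Given R is even, R is equally likely to be any of {2, 4, 6}.
E[R | R is even] = (2 + 4 + 6) / 3 = 4.

4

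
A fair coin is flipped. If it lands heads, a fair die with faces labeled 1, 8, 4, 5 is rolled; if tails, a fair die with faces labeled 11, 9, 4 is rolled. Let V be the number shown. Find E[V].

25/4

E[V | heads] = (1+8+4+5)/4 = 9/2.
E[V | tails] = (11+9+4)/3 = 8.
E[V] = (1/2)·(9/2) + (1/2)·(8) = 25/4.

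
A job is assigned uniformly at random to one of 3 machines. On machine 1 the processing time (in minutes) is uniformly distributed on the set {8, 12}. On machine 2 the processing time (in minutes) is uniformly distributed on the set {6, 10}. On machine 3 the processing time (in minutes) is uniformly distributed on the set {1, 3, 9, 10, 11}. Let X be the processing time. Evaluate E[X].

124/15

E[X | machine 1] = (8+12)/2 = 10.
E[X | machine 2] = (6+10)/2 = 8.
E[X | machine 3] = (1+3+9+10+11)/5 = 34/5.
By the law of total expectation,
E[X] = (1/3)·(10) + (1/3)·(8) + (1/3)·(34/5) = 124/15.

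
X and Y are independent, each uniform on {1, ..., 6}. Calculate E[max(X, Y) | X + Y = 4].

P(X + Y = 4) = 1/12.
Summing max(X,Y)·P(x,y) over outcomes with X + Y = 4 gives 2/9.
E[max(X, Y) | X + Y = 4] = (2/9) / (1/12) = 8/3.

8/3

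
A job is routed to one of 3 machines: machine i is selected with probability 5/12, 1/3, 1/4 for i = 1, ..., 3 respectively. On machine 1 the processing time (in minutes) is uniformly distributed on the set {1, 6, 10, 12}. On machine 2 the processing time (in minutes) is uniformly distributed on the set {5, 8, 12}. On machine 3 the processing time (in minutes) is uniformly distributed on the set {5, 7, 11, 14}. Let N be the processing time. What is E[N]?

73/9

E[N | machine 1] = (1+6+10+12)/4 = 29/4.
E[N | machine 2] = (5+8+12)/3 = 25/3.
E[N | machine 3] = (5+7+11+14)/4 = 37/4.
By the law of total expectation,
E[N] = (5/12)·(29/4) + (1/3)·(25/3) + (1/4)·(37/4) = 73/9.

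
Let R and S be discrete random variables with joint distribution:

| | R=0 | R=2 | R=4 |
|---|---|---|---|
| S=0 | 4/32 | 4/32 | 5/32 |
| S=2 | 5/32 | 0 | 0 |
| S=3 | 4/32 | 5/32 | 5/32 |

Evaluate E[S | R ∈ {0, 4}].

P(R ∈ {0, 4}) = 23/32.
Σ S·P over the event = 0·(4/32) + 2·(5/32) + 3·(4/32) + 0·(5/32) + 3·(5/32) = 37/32.
E[S | R ∈ {0, 4}] = (37/32) / (23/32) = 37/23.

37/23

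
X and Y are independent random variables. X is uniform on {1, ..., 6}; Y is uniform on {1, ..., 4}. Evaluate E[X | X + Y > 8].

17/3

P(X + Y > 8) = 1/8.
Summing X·P(x,y) over outcomes with X + Y > 8 gives 17/24.
E[X | X + Y > 8] = (17/24) / (1/8) = 17/3.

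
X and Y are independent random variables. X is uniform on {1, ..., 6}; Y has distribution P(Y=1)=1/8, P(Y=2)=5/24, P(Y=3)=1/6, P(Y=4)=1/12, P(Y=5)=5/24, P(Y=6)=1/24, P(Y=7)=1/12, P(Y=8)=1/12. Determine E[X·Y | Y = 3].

21/2

P(Y = 3) = 1/6.
Summing XY·P(x,y) over outcomes with Y = 3 gives 7/4.
E[X·Y | Y = 3] = (7/4) / (1/6) = 21/2.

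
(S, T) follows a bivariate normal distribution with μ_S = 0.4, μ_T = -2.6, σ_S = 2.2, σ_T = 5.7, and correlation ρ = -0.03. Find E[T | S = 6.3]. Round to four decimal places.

-3.0586

For a bivariate normal, E[T | S=x] = μ_T + ρ·(σ_T/σ_S)·(x − μ_S).
E[T | S=6.3] = -2.6 + (-0.03)·(5.7/2.2)·(6.3 − (0.4)) = -2.6 + (-0.077727)·(5.9) = -3.0586.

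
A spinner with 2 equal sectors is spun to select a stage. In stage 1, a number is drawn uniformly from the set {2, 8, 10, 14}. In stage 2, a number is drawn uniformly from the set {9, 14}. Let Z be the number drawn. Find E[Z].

E[Z | stage 1] = (2+8+10+14)/4 = 17/2.
E[Z | stage 2] = (9+14)/2 = 23/2.
By the law of total expectation,
E[Z] = (1/2)·(17/2) + (1/2)·(23/2) = 10.

10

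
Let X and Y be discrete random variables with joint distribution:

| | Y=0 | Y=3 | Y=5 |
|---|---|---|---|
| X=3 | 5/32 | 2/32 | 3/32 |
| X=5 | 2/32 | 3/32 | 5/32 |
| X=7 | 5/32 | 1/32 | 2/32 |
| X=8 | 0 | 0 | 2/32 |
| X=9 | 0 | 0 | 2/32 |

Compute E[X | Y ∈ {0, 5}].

P(Y ∈ {0, 5}) = 13/16.
Σ X·P over the event = 3·(5/32) + 3·(3/32) + 5·(2/32) + 5·(5/32) + 7·(5/32) + 7·(2/32) + 8·(2/32) + 9·(2/32) = 71/16.
E[X | Y ∈ {0, 5}] = (71/16) / (13/16) = 71/13.

71/13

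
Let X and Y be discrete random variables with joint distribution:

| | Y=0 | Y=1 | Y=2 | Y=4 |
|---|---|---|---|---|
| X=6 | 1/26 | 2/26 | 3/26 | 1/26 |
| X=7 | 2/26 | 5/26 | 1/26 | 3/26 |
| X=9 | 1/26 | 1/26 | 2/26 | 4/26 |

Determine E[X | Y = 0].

29/4

P(Y = 0) = 2/13.
Summing X·P(X=x,Y=y) over the conditioning event gives 29/26.
E[X | Y = 0] = (29/26) / (2/13) = 29/4.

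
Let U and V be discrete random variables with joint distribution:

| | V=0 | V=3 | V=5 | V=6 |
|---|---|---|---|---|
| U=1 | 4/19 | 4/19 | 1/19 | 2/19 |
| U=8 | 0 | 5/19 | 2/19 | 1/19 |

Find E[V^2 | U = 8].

131/8

P(U = 8) = 8/19.
Σ V^2·P over the event = 9·(5/19) + 25·(2/19) + 36·(1/19) = 131/19.
E[V^2 | U = 8] = (131/19) / (8/19) = 131/8.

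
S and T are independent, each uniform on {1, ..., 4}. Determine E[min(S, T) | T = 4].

5/2

Outcomes with T = 4: (1,4), (2,4), (3,4), (4,4), each with probability 1/16.
E[min(S, T) | T = 4] = (1 + 2 + 3 + 4) / 4 = 5/2.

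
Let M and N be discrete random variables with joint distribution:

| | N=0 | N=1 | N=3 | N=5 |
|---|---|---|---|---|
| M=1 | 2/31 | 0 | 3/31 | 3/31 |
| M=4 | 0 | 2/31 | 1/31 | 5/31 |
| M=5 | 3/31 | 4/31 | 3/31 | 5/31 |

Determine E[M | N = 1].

14/3

P(N = 1) = 6/31.
Summing M·P(M=x,N=y) over the conditioning event gives 28/31.
E[M | N = 1] = (28/31) / (6/31) = 14/3.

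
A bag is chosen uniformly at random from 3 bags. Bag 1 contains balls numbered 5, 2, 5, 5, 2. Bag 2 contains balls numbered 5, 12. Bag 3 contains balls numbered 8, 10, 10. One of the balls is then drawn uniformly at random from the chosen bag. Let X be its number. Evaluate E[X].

E[X | bag 1] = (5+2+5+5+2)/5 = 19/5.
E[X | bag 2] = (5+12)/2 = 17/2.
E[X | bag 3] = (8+10+10)/3 = 28/3.
E[X] = (1/3)·(19/5) + (1/3)·(17/2) + (1/3)·(28/3) = 649/90.

649/90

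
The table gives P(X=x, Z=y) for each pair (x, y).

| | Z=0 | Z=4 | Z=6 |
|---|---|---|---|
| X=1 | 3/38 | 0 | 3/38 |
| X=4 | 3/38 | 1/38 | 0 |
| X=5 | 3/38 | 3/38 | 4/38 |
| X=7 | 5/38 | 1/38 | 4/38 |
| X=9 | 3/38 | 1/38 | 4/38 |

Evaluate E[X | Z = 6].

P(Z = 6) = 15/38.
Σ X·P over the event = 1·(3/38) + 5·(4/38) + 7·(4/38) + 9·(4/38) = 87/38.
E[X | Z = 6] = (87/38) / (15/38) = 29/5.

29/5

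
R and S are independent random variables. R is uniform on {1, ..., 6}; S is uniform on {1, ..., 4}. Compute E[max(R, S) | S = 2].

11/3

Outcomes with S = 2: (1,2), (2,2), (3,2), (4,2), (5,2), (6,2), each with probability 1/24.
E[max(R, S) | S = 2] = (2 + 2 + 3 + 4 + 5 + 6) / 6 = 11/3.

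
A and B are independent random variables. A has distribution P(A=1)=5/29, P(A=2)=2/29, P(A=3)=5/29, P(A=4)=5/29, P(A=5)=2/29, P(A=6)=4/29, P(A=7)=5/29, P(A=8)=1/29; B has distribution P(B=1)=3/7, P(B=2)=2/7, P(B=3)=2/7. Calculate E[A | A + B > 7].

P(A + B > 7) = 62/203.
Summing A·P(x,y) over outcomes with A + B > 7 gives 417/203.
E[A | A + B > 7] = (417/203) / (62/203) = 417/62.

417/62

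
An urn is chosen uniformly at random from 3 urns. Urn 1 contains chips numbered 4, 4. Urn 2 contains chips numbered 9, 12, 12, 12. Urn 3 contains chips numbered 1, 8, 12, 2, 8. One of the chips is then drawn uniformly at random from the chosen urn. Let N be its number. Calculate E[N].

E[N | urn 1] = (4+4)/2 = 4.
E[N | urn 2] = (9+12+12+12)/4 = 45/4.
E[N | urn 3] = (1+8+12+2+8)/5 = 31/5.
By the law of total expectation,
E[N] = (1/3)·(4) + (1/3)·(45/4) + (1/3)·(31/5) = 143/20.

143/20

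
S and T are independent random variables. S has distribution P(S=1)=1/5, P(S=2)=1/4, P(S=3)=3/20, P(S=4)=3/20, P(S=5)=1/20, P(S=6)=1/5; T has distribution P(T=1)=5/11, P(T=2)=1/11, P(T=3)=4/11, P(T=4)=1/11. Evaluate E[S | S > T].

P(S > T) = 32/55.
Summing S·P(x,y) over outcomes with S > T gives 543/220.
E[S | S > T] = (543/220) / (32/55) = 543/128.

543/128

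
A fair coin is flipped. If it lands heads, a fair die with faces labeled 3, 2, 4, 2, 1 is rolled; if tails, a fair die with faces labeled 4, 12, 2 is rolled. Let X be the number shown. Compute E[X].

E[X | heads] = (3+2+4+2+1)/5 = 12/5.
E[X | tails] = (4+12+2)/3 = 6.
E[X] = (1/2)·(12/5) + (1/2)·(6) = 21/5.

21/5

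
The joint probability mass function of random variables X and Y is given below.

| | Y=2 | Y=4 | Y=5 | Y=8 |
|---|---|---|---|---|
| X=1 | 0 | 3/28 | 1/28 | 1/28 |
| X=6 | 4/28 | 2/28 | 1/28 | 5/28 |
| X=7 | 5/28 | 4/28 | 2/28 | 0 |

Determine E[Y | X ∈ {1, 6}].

86/17

P(X ∈ {1, 6}) = 17/28.
Σ Y·P over the event = 4·(3/28) + 5·(1/28) + 8·(1/28) + 2·(4/28) + 4·(2/28) + 5·(1/28) + 8·(5/28) = 43/14.
E[Y | X ∈ {1, 6}] = (43/14) / (17/28) = 86/17.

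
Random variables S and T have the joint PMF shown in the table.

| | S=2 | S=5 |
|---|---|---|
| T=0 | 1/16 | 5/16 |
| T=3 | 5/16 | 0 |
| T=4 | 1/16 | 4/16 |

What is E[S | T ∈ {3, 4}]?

16/5

P(T ∈ {3, 4}) = 5/8.
Σ S·P over the event = 2·(5/16) + 2·(1/16) + 5·(4/16) = 2.
E[S | T ∈ {3, 4}] = (2) / (5/8) = 16/5.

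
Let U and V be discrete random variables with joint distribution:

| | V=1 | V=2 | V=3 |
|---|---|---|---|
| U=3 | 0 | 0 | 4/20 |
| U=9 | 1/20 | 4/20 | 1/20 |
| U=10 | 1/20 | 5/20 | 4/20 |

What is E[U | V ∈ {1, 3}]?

P(V ∈ {1, 3}) = 11/20.
Σ U·P over the event = 3·(4/20) + 9·(1/20) + 9·(1/20) + 10·(1/20) + 10·(4/20) = 4.
E[U | V ∈ {1, 3}] = (4) / (11/20) = 80/11.

80/11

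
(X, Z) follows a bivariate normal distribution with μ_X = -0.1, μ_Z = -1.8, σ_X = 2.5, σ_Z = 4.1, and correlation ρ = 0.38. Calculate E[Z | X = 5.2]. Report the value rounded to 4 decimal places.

For a bivariate normal, E[Z | X=x] = μ_Z + ρ·(σ_Z/σ_X)·(x − μ_X).
E[Z | X=5.2] = -1.8 + (0.38)·(4.1/2.5)·(5.2 − (-0.1)) = -1.8 + (0.6232)·(5.3) = 1.5030.

1.5030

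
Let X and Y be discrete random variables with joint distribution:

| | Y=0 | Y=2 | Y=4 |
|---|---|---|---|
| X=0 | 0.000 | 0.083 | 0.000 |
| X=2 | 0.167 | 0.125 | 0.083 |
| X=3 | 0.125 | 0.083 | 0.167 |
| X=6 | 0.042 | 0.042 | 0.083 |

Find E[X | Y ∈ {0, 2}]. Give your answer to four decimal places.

2.5667

P(Y ∈ {0, 2}) = 0.667.
Summing X·P(X=x,Y=y) over the conditioning event gives 1.712.
E[X | Y ∈ {0, 2}] = (1.712) / (0.667) = 2.5667.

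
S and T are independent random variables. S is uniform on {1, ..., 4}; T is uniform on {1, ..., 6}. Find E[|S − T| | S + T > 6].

11/5

Outcomes with S + T > 6: (1,6), (2,5), (2,6), (3,4), (3,5), (3,6), (4,3), (4,4), (4,5), (4,6), each with probability 1/24.
E[|S − T| | S + T > 6] = (5 + 3 + 4 + 1 + 2 + 3 + 1 + 0 + 1 + 2) / 10 = 11/5.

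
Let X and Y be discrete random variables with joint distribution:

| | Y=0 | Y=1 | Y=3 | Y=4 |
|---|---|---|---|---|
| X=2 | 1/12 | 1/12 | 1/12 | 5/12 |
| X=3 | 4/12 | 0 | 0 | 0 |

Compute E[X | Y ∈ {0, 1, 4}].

26/11

P(Y ∈ {0, 1, 4}) = 11/12.
Σ X·P over the event = 2·(1/12) + 2·(1/12) + 2·(5/12) + 3·(4/12) = 13/6.
E[X | Y ∈ {0, 1, 4}] = (13/6) / (11/12) = 26/11.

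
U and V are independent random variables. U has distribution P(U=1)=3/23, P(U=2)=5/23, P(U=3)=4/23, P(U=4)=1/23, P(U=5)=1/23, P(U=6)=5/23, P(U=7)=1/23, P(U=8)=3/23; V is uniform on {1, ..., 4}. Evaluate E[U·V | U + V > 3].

P(U + V > 3) = 81/92.
Summing UV·P(x,y) over outcomes with U + V > 3 gives 931/92.
E[U·V | U + V > 3] = (931/92) / (81/92) = 931/81.

931/81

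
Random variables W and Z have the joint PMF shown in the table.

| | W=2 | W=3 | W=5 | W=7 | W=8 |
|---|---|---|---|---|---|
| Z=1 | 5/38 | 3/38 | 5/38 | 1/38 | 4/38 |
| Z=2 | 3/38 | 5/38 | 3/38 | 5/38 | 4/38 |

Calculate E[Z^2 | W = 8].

5/2

P(W = 8) = 4/19.
Summing Z^2·P(W=x,Z=y) over the conditioning event gives 10/19.
E[Z^2 | W = 8] = (10/19) / (4/19) = 5/2.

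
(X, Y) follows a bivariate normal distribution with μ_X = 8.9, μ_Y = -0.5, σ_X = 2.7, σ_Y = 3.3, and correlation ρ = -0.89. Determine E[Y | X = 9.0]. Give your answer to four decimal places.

-0.6088

The regression of Y on X has slope ρ·σ_Y/σ_X and passes through (μ_X, μ_Y).
E[Y | X=9.0] = -0.5 + (-0.89)·(3.3/2.7)·(9.0 − (8.9)) = -0.5 + (-1.0878)·(0.1) = -0.6088.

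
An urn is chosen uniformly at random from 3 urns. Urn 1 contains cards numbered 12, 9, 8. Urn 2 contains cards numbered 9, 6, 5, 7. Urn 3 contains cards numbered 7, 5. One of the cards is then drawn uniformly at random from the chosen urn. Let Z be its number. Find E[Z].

E[Z | urn 1] = (12+9+8)/3 = 29/3.
E[Z | urn 2] = (9+6+5+7)/4 = 27/4.
E[Z | urn 3] = (7+5)/2 = 6.
E[Z] = (1/3)·(29/3) + (1/3)·(27/4) + (1/3)·(6) = 269/36.

269/36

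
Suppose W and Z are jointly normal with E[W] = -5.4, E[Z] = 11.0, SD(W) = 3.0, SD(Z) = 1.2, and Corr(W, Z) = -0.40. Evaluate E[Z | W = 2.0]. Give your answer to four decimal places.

9.8160

The regression of Z on W has slope ρ·σ_Z/σ_W and passes through (μ_W, μ_Z).
E[Z | W=2.0] = 11.0 + (-0.40)·(1.2/3.0)·(2.0 − (-5.4)) = 11.0 + (-0.16)·(7.4) = 9.8160.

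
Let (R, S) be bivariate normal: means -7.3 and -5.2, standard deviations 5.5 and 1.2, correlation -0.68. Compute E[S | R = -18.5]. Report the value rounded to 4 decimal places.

-3.5383

For a bivariate normal, E[S | R=x] = μ_S + ρ·(σ_S/σ_R)·(x − μ_R).
E[S | R=-18.5] = -5.2 + (-0.68)·(1.2/5.5)·(-18.5 − (-7.3)) = -5.2 + (-0.148364)·(-11.2) = -3.5383.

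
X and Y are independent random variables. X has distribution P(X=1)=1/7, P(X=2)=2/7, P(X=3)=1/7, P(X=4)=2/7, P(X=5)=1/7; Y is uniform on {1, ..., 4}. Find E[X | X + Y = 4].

2

P(X + Y = 4) = 1/7.
Summing X·P(x,y) over outcomes with X + Y = 4 gives 2/7.
E[X | X + Y = 4] = (2/7) / (1/7) = 2.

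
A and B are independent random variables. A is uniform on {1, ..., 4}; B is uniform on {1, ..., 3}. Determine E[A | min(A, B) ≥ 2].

P(min(A, B) ≥ 2) = 1/2.
Summing A·P(x,y) over outcomes with min(A, B) ≥ 2 gives 3/2.
E[A | min(A, B) ≥ 2] = (3/2) / (1/2) = 3.

3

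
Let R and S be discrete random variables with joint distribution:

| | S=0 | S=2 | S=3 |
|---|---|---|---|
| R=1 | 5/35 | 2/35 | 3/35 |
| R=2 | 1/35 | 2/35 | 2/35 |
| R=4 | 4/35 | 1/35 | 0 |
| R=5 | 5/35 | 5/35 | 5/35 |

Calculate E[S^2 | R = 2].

26/5

P(R = 2) = 1/7.
Summing S^2·P(R=x,S=y) over the conditioning event gives 26/35.
E[S^2 | R = 2] = (26/35) / (1/7) = 26/5.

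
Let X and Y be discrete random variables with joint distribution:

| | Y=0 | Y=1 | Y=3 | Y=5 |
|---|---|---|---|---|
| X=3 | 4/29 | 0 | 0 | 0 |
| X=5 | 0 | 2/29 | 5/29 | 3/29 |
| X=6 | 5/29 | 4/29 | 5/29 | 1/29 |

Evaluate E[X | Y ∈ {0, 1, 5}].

P(Y ∈ {0, 1, 5}) = 19/29.
Σ X·P over the event = 3·(4/29) + 5·(2/29) + 5·(3/29) + 6·(5/29) + 6·(4/29) + 6·(1/29) = 97/29.
E[X | Y ∈ {0, 1, 5}] = (97/29) / (19/29) = 97/19.

97/19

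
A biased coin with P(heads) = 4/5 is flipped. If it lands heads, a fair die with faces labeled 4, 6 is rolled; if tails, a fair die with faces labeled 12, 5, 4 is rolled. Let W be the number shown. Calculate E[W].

E[W | heads] = (4+6)/2 = 5.
E[W | tails] = (12+5+4)/3 = 7.
By the law of total expectation,
E[W] = (4/5)·(5) + (1/5)·(7) = 27/5.

27/5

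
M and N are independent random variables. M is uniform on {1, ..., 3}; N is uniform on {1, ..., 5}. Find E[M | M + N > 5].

Outcomes with M + N > 5: (1,5), (2,4), (2,5), (3,3), (3,4), (3,5), each with probability 1/15.
E[M | M + N > 5] = (1 + 2 + 2 + 3 + 3 + 3) / 6 = 7/3.

7/3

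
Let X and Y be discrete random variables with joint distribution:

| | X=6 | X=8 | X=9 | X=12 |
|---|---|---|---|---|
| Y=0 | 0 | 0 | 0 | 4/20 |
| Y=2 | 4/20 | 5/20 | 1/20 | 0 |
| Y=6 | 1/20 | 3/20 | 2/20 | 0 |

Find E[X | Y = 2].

P(Y = 2) = 1/2.
Σ X·P over the event = 6·(4/20) + 8·(5/20) + 9·(1/20) = 73/20.
E[X | Y = 2] = (73/20) / (1/2) = 73/10.

73/10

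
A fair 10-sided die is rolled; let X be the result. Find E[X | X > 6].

Given X > 6, X is equally likely to be any of {7, 8, 9, 10}.
E[X | X > 6] = (7 + 8 + 9 + 10) / 4 = 17/2.

17/2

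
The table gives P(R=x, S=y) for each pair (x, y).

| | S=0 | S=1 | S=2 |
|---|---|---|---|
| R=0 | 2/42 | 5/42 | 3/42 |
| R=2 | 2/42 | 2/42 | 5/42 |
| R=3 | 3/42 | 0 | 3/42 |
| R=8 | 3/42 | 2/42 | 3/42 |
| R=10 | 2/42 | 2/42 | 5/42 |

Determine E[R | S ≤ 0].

P(S ≤ 0) = 2/7.
Summing R·P(R=x,S=y) over the conditioning event gives 19/14.
E[R | S ≤ 0] = (19/14) / (2/7) = 19/4.

19/4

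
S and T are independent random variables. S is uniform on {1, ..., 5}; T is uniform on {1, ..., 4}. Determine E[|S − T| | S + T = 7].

5/3

P(S + T = 7) = 3/20.
Summing |S−T|·P(x,y) over outcomes with S + T = 7 gives 1/4.
E[|S − T| | S + T = 7] = (1/4) / (3/20) = 5/3.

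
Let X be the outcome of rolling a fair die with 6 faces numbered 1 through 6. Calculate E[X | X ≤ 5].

3

Given X ≤ 5, X is equally likely to be any of {1, 2, 3, 4, 5}.
E[X | X ≤ 5] = (1 + 2 + 3 + 4 + 5) / 5 = 3.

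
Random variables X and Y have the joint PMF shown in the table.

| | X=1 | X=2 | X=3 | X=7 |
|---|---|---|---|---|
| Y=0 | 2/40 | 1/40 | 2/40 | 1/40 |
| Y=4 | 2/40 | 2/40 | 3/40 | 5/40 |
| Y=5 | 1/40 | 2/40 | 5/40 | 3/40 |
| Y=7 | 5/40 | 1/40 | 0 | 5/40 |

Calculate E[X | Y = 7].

42/11

P(Y = 7) = 11/40.
Σ X·P over the event = 1·(5/40) + 2·(1/40) + 7·(5/40) = 21/20.
E[X | Y = 7] = (21/20) / (11/40) = 42/11.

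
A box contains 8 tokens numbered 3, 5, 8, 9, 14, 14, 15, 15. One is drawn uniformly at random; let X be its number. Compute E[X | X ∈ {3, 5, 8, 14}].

44/5

P(X ∈ {3, 5, 8, 14}) = 5/8.
Σ over the event: 3·1/8 + 5·1/8 + 8·1/8 + 14·1/4 = 11/2.
E[X | X ∈ {3, 5, 8, 14}] = (11/2) / (5/8) = 44/5.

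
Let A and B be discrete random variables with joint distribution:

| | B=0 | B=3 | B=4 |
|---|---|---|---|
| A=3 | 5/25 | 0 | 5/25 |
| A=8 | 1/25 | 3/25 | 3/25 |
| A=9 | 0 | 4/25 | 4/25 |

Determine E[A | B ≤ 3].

P(B ≤ 3) = 13/25.
Σ A·P over the event = 3·(5/25) + 8·(1/25) + 8·(3/25) + 9·(4/25) = 83/25.
E[A | B ≤ 3] = (83/25) / (13/25) = 83/13.

83/13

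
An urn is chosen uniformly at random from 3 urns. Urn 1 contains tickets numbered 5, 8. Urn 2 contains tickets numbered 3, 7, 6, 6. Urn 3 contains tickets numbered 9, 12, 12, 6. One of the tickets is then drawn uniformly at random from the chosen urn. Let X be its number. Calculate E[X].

E[X | urn 1] = (5+8)/2 = 13/2.
E[X | urn 2] = (3+7+6+6)/4 = 11/2.
E[X | urn 3] = (9+12+12+6)/4 = 39/4.
E[X] = (1/3)·(13/2) + (1/3)·(11/2) + (1/3)·(39/4) = 29/4.

29/4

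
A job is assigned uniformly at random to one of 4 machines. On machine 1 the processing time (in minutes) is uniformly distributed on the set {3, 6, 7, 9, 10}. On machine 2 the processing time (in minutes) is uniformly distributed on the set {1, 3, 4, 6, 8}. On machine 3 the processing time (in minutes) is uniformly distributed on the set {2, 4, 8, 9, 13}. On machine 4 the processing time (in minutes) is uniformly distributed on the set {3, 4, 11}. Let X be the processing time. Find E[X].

E[X | machine 1] = (3+6+7+9+10)/5 = 7.
E[X | machine 2] = (1+3+4+6+8)/5 = 22/5.
E[X | machine 3] = (2+4+8+9+13)/5 = 36/5.
E[X | machine 4] = (3+4+11)/3 = 6.
By the law of total expectation,
E[X] = (1/4)·(7) + (1/4)·(22/5) + (1/4)·(36/5) + (1/4)·(6) = 123/20.

123/20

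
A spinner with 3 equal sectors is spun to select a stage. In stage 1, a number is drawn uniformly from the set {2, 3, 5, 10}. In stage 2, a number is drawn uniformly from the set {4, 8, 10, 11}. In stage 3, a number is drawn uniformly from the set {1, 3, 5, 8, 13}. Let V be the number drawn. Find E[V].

E[V | stage 1] = (2+3+5+10)/4 = 5.
E[V | stage 2] = (4+8+10+11)/4 = 33/4.
E[V | stage 3] = (1+3+5+8+13)/5 = 6.
E[V] = (1/3)·(5) + (1/3)·(33/4) + (1/3)·(6) = 77/12.

77/12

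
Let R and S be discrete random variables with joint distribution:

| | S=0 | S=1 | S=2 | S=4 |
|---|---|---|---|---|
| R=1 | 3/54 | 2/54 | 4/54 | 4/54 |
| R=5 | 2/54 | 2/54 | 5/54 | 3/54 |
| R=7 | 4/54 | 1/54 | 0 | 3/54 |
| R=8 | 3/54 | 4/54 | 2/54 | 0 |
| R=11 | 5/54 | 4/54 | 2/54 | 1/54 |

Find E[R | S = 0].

P(S = 0) = 17/54.
Σ R·P over the event = 1·(3/54) + 5·(2/54) + 7·(4/54) + 8·(3/54) + 11·(5/54) = 20/9.
E[R | S = 0] = (20/9) / (17/54) = 120/17.

120/17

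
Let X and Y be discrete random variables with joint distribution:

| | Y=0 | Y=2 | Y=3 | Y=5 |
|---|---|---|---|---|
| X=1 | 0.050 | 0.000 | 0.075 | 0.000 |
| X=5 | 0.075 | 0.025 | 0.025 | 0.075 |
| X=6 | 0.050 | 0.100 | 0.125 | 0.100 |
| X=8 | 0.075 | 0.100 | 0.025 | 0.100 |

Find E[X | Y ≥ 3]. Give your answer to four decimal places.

5.5714

P(Y ≥ 3) = 0.525.
Σ X·P over the event = 1·(0.075) + 5·(0.025) + 5·(0.075) + 6·(0.125) + 6·(0.100) + 8·(0.025) + 8·(0.100) = 2.925.
E[X | Y ≥ 3] = (2.925) / (0.525) = 5.5714.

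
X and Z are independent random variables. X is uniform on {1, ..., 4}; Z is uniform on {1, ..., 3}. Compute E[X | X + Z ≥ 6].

11/3

Outcomes with X + Z ≥ 6: (3,3), (4,2), (4,3), each with probability 1/12.
E[X | X + Z ≥ 6] = (3 + 4 + 4) / 3 = 11/3.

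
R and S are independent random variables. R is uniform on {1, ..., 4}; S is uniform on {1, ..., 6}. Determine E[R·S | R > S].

P(R > S) = 1/4.
Summing RS·P(x,y) over outcomes with R > S gives 35/24.
E[R·S | R > S] = (35/24) / (1/4) = 35/6.

35/6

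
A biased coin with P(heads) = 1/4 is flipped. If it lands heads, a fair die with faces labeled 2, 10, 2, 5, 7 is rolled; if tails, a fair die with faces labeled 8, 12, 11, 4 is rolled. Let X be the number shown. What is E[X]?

629/80

E[X | heads] = (2+10+2+5+7)/5 = 26/5.
E[X | tails] = (8+12+11+4)/4 = 35/4.
By the law of total expectation,
E[X] = (1/4)·(26/5) + (3/4)·(35/4) = 629/80.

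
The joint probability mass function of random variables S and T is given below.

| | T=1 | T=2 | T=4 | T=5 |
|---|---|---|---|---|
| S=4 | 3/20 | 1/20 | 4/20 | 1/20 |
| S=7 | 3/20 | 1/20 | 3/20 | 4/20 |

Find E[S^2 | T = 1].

65/2

P(T = 1) = 3/10.
Summing S^2·P(S=x,T=y) over the conditioning event gives 39/4.
E[S^2 | T = 1] = (39/4) / (3/10) = 65/2.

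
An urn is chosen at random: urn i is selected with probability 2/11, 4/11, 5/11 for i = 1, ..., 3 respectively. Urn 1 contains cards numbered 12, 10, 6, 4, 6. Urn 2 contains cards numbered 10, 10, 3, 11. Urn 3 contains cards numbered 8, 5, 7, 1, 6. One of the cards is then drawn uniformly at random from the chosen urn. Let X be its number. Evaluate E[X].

E[X | urn 1] = (12+10+6+4+6)/5 = 38/5.
E[X | urn 2] = (10+10+3+11)/4 = 17/2.
E[X | urn 3] = (8+5+7+1+6)/5 = 27/5.
E[X] = (2/11)·(38/5) + (4/11)·(17/2) + (5/11)·(27/5) = 381/55.

381/55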